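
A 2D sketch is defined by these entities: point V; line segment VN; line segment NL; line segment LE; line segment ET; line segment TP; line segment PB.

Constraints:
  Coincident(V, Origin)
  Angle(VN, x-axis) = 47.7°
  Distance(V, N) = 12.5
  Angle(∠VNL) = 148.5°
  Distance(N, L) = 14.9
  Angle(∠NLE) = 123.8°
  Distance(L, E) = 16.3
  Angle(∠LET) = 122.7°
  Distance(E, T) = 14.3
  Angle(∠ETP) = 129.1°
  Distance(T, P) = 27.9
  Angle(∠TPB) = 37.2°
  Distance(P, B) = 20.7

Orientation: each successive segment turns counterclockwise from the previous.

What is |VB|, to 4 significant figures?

18.34

V is at the origin; VN runs at 47.7° with length 12.5, so N = (8.413, 9.245). ∠VNL = 148.5° gives NL at 79.20° from the x-axis; with |NL| = 14.9, L = (11.20, 23.88). ∠NLE = 123.8° gives LE at 135.4° from the x-axis; with |LE| = 16.3, E = (-0.4014, 35.33). ∠LET = 122.7° gives ET at -167.3° from the x-axis; with |ET| = 14.3, T = (-14.35, 32.18). ∠ETP = 129.1° gives TP at -116.4° from the x-axis; with |TP| = 27.9, P = (-26.76, 7.192). ∠TPB = 37.2° gives PB at 26.40° from the x-axis; with |PB| = 20.7, B = (-8.216, 16.40). Then |VB| = |B − V| = 18.34.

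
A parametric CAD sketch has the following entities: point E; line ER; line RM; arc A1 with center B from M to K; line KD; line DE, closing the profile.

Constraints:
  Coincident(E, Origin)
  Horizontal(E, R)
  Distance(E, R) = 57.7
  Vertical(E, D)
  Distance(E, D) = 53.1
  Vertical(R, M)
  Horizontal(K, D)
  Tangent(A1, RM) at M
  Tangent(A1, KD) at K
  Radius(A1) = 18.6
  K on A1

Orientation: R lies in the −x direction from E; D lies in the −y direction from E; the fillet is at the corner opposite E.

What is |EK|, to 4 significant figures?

65.94

E is at the origin; E and R share the same y with |ER| = 57.7 and R on the −x side, so R = (-57.70, 0.000). E and D share the same x with |ED| = 53.1 and D on the −y side, so D = (0.000, -53.10). The virtual corner opposite E is at (-57.70, -53.10). Since A1 is tangent to RM there, BM ⟂ RM and the tangent condition forces BK to be normal to KD, with radius 18.6, so the center B sits 18.6 in from both sides at B = (-39.10, -34.50). That places the tangent points at M = (-57.70, -34.50) on RM and K = (-39.10, -53.10) on KD. Then |EK| = |K − E| = 65.94.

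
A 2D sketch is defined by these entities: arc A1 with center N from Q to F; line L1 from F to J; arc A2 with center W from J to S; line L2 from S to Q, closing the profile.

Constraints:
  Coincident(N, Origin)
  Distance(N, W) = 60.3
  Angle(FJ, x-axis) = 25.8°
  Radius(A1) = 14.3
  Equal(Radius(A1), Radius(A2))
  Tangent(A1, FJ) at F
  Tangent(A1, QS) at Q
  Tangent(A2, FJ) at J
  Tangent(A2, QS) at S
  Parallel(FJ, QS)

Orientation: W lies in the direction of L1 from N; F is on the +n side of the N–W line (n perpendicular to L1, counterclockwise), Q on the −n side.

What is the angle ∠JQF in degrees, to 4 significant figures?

64.63°

The slot axis is L1's direction at 25.8°, so u = (cos 25.8°, sin 25.8°) = (0.9003, 0.4352) and n = (−sin 25.8°, cos 25.8°) = (-0.4352, 0.9003). N is at the origin and W lies 60.3 along u from N, so W = 60.3·u = (54.29, 26.24). Tangency of A1 to both parallel lines with radius 14.3 puts F and Q at N ± 14.3·n: F = (-6.224, 12.87), Q = (6.224, -12.87). Equal radii place J and S the same way about W: J = W + 14.3·n = (48.07, 39.12), S = W − 14.3·n = (60.51, 13.37). Then cos ∠JQF = QJ·QF / (|QJ||QF|), giving 64.63°.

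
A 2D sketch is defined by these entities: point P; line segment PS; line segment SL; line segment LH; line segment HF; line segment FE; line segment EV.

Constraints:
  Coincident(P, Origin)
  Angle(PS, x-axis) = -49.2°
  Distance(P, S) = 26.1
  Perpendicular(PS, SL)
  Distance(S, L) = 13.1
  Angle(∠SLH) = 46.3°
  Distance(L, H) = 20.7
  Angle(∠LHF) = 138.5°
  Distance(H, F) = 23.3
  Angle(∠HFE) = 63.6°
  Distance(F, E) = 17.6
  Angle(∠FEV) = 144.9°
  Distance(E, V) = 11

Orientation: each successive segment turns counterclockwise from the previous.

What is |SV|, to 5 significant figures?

10.326

P is at the origin; PS runs at -49.2° with length 26.1, so S = (17.054, -19.758). PS ⟂ SL, so SL runs at 40.800°; with |SL| = 13.1, L = (26.971, -11.198). ∠SLH = 46.3° gives LH at 174.50° from the x-axis; with |LH| = 20.7, H = (6.3662, -9.2138). ∠LHF = 138.5° gives HF at -144.00° from the x-axis; with |HF| = 23.3, F = (-12.484, -22.909). ∠HFE = 63.6° gives FE at -27.600° from the x-axis; with |FE| = 17.6, E = (3.1133, -31.063). ∠FEV = 144.9° gives EV at 7.5000° from the x-axis; with |EV| = 11.0, V = (14.019, -29.627). Then |SV| = |V − S| = 10.326.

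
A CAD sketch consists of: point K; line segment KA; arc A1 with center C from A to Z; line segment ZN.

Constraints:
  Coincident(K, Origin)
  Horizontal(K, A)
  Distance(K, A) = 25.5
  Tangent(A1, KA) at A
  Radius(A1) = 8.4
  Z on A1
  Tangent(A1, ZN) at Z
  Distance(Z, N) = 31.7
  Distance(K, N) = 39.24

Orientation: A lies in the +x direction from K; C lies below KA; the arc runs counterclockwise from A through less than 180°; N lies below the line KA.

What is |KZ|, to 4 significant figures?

18.53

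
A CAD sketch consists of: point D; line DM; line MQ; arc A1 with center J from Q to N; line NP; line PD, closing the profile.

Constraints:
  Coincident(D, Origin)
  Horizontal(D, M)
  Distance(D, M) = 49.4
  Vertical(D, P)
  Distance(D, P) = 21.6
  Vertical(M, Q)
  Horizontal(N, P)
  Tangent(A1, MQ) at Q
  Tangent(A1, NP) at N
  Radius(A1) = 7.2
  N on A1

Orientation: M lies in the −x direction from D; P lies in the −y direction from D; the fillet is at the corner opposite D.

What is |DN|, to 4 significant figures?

47.41

D is at the origin; DM is horizontal with |DM| = 49.4 and M on the −x side, so M = (-49.40, 0.000). D and P share the same x with |DP| = 21.6 and P on the −y side, so P = (0.000, -21.60). The virtual corner opposite D is at (-49.40, -21.60). Since A1 is tangent to MQ there, JQ ⟂ MQ and since A1 is tangent to NP there, JN ⟂ NP, with radius 7.2, so the center J sits 7.2 in from both sides at J = (-42.20, -14.40). That places the tangent points at Q = (-49.40, -14.40) on MQ and N = (-42.20, -21.60) on NP. Then |DN| = |N − D| = 47.41.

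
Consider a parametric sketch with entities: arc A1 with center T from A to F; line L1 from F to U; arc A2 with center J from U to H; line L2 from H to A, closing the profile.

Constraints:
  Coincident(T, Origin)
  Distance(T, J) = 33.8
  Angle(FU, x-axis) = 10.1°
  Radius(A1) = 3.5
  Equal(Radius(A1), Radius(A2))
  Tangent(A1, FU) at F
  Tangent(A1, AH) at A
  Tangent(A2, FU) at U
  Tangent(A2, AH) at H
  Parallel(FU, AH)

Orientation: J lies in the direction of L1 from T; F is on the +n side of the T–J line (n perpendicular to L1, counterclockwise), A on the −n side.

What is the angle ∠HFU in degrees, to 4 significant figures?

11.70°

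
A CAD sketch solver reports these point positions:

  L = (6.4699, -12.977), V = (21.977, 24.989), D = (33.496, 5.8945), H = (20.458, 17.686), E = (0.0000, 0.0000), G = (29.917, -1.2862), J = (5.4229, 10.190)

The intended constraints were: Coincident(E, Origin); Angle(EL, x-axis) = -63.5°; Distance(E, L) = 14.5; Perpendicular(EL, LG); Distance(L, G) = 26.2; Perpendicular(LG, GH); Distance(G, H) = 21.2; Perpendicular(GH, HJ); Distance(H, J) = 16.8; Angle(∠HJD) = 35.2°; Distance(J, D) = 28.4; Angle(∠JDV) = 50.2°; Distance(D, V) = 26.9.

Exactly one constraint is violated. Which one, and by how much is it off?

Distance(D, V) = 26.9 — off by 4.60.

E = (0.00, 0.00) ✓; EL at -63.50° ✓; |EL| = 14.50 ✓; ∠(EL, LG) = 90.00° ✓; |LG| = 26.20 ✓; ∠(LG, GH) = 90.00° ✓; |GH| = 21.20 ✓; ∠(GH, HJ) = 90.00° ✓; |HJ| = 16.80 ✓; ∠HJD = 35.20° ✓; |JD| = 28.40 ✓; ∠JDV = 50.20° ✓; |DV| = 22.30 ✗.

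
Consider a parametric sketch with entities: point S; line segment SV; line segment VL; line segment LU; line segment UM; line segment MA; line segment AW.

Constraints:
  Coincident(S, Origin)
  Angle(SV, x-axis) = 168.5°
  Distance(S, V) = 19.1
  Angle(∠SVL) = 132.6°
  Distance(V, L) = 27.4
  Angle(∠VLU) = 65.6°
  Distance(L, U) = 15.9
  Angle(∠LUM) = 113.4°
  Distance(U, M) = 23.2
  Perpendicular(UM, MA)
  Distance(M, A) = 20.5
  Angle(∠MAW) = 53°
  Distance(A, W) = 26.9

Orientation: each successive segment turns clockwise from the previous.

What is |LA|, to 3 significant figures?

30.1

S is at the origin; SV runs at 168.5° with length 19.1, so V = (-18.7, 3.81). ∠SVL = 132.6° gives VL at 121° from the x-axis; with |VL| = 27.4, L = (-32.9, 27.3). ∠VLU = 65.6° gives LU at 6.70° from the x-axis; with |LU| = 15.9, U = (-17.1, 29.1). ∠LUM = 113.4° gives UM at -59.9° from the x-axis; with |UM| = 23.2, M = (-5.44, 9.05). The perpendicularity gives MA at right angles to UM, so MA runs at -150°; with |MA| = 20.5, A = (-23.2, -1.23). Then |LA| = |A − L| = 30.1.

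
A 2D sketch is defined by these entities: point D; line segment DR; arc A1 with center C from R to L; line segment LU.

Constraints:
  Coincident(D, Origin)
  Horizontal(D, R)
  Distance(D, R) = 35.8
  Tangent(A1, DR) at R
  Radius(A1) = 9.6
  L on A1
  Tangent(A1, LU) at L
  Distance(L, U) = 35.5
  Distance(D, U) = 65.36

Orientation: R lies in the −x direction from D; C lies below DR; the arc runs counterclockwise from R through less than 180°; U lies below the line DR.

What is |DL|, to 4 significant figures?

46.23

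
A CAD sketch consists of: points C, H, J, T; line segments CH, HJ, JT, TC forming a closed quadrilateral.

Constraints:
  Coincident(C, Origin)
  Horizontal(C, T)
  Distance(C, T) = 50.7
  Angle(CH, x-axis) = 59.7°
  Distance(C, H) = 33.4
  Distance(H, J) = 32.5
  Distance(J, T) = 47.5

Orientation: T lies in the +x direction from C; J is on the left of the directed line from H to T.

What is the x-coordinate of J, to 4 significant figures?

43.80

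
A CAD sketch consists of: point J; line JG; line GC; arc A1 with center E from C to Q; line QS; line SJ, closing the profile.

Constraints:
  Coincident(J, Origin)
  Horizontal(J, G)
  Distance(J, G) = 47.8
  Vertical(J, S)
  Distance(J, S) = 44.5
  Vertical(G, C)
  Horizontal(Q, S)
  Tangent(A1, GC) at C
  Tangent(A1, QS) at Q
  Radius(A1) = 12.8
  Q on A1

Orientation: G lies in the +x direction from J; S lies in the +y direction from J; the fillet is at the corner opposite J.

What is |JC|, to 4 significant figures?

57.36

J is at the origin; JG is horizontal with |JG| = 47.8 and G on the +x side, so G = (47.80, 0.000). J and S share the same x with |JS| = 44.5 and S on the +y side, so S = (0.000, 44.50). The virtual corner opposite J is at (47.80, 44.50). The tangent condition forces EC to be normal to GC and since A1 is tangent to QS there, EQ ⟂ QS, with radius 12.8, so the center E sits 12.8 in from both sides at E = (35.00, 31.70). That places the tangent points at C = (47.80, 31.70) on GC and Q = (35.00, 44.50) on QS. Then |JC| = |C − J| = 57.36.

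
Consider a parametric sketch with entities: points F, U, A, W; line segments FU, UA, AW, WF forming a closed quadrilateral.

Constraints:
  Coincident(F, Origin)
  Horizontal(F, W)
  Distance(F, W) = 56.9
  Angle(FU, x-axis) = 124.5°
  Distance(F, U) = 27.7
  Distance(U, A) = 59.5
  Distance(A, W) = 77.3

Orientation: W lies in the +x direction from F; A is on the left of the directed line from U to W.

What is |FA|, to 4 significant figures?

72.33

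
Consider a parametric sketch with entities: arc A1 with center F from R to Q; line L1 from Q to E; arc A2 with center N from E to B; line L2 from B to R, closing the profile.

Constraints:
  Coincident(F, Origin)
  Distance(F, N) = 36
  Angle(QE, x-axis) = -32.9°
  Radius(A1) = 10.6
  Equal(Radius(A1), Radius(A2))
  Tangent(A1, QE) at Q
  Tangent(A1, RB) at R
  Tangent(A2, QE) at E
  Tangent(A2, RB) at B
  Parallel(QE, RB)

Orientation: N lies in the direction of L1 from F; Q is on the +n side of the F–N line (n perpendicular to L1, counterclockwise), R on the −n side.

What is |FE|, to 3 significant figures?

37.5

The slot axis is L1's direction at -32.9°, so u = (cos -32.9°, sin -32.9°) = (0.840, -0.543) and n = (−sin -32.9°, cos -32.9°) = (0.543, 0.840). F is at the origin and N lies 36.0 along u from F, so N = 36.0·u = (30.2, -19.6). Tangency of A1 to both parallel lines with radius 10.6 puts Q and R at F ± 10.6·n: Q = (5.76, 8.90), R = (-5.76, -8.90). Equal radii place E and B the same way about N: E = N + 10.6·n = (36.0, -10.7), B = N − 10.6·n = (24.5, -28.5). Then |FE| = |E − F| = 37.5.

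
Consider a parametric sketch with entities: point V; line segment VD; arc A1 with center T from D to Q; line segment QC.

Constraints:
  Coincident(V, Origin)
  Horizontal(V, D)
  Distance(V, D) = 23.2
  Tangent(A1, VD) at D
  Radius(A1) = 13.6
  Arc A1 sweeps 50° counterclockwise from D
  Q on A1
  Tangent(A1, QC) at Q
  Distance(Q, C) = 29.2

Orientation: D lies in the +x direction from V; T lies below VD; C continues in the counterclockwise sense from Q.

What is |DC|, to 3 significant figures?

39.9

V is at the origin; VD is horizontal with |VD| = 23.2 and D on the +x side, so D = (23.2, 0.00). Since A1 is tangent to VD there, TD ⟂ VD, so T = D + (0, -13.6) = (23.2, -13.6). On A1, D sits at bearing 90° from T; a 50° counterclockwise sweep puts Q at bearing 140°, so Q = T + 13.6·(cos 140°, sin 140°) = (12.8, -4.86). Since A1 is tangent to QC there, TQ ⟂ QC, so QC runs along (−sin 140°, cos 140°); with |QC| = 29.2, C = (-5.99, -27.2). Then |DC| = |C − D| = 39.9.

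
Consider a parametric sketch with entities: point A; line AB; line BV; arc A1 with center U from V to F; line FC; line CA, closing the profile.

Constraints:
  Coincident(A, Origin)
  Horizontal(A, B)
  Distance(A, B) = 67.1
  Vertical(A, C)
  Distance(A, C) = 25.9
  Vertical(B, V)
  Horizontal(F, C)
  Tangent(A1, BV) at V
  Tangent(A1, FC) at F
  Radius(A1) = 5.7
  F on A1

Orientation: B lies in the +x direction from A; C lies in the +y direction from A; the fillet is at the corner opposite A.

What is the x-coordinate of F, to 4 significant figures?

61.40

A is at the origin; AB is horizontal with |AB| = 67.1 and B on the +x side, so B = (67.10, 0.000). AC is vertical with |AC| = 25.9 and C on the +y side, so C = (0.000, 25.90). The virtual corner opposite A is at (67.10, 25.90). Tangency of A1 to BV means the radius UV is perpendicular to BV and the tangent condition forces UF to be normal to FC, with radius 5.7, so the center U sits 5.7 in from both sides at U = (61.40, 20.20). That places the tangent points at V = (67.10, 20.20) on BV and F = (61.40, 25.90) on FC. So F.x = 61.40.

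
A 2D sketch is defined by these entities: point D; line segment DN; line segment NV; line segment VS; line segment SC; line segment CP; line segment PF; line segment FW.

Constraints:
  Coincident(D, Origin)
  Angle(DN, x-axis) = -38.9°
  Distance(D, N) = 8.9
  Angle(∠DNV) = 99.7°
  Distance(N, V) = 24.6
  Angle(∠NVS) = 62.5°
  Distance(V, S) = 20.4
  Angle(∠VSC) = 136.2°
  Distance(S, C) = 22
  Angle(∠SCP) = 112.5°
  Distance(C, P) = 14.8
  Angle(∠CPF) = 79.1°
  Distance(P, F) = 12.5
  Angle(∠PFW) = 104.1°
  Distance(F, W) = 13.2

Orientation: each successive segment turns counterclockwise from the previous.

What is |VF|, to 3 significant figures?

30.2

D is at the origin; DN runs at -38.9° with length 8.9, so N = (6.93, -5.59). ∠DNV = 99.7° gives NV at 41.4° from the x-axis; with |NV| = 24.6, V = (25.4, 10.7). ∠NVS = 62.5° gives VS at 159° from the x-axis; with |VS| = 20.4, S = (6.35, 18.0). ∠VSC = 136.2° gives SC at -157° from the x-axis; with |SC| = 22.0, C = (-13.9, 9.53). ∠SCP = 112.5° gives CP at -89.8° from the x-axis; with |CP| = 14.8, P = (-13.9, -5.27). ∠CPF = 79.1° gives PF at 11.1° from the x-axis; with |PF| = 12.5, F = (-1.63, -2.86). Then |VF| = |F − V| = 30.2.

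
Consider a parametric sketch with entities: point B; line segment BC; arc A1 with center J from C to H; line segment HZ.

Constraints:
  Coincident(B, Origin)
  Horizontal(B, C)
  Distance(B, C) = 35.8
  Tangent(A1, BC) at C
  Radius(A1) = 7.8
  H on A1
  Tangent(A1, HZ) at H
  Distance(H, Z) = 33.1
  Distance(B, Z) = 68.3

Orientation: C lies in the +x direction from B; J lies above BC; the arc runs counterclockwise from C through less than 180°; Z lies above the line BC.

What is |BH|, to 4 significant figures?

42.34

B is at the origin; B and C share the same y with |BC| = 35.8 and C on the +x side, so C = (35.80, 0.000). A1 meets BC tangentially, so JC is at right angles to BC, so J = C + (0, 7.8) = (35.80, 7.800). Since JH ⟂ HZ (tangency), |JZ| = √(7.8² + 33.1²) = 34.01 regardless of where H sits on A1. So Z lies on both circle(B, 68.3) and circle(J, 34.01); the above-BC intersection is Z = (61.10, 30.52). H is the foot of the tangent from Z: H = (42.20, 3.347).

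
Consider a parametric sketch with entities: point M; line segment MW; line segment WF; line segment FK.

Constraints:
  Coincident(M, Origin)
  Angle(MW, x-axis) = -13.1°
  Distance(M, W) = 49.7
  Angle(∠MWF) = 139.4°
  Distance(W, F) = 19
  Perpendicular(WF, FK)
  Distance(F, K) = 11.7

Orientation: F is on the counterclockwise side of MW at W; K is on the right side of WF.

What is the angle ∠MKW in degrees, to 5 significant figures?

6.1975°

M is at the origin; MW runs at -13.1° with length 49.7, so W = 49.7·(cos -13.1°, sin -13.1°) = (48.407, -11.265). ∠MWF = 139.4°, so WF runs at -13.1° + (180° − 139.4°) = 27.500° from the x-axis; with |WF| = 19.0, F = W + 19.0·(cos 27.500°, sin 27.500°) = (65.260, -2.4913). WF ⟂ FK; with |FK| = 11.7 on the right of WF, K = F + 11.7·(0.46175, -0.88701) = (70.662, -12.869). Then cos ∠MKW = KM·KW / (|KM||KW|), giving 6.1975°.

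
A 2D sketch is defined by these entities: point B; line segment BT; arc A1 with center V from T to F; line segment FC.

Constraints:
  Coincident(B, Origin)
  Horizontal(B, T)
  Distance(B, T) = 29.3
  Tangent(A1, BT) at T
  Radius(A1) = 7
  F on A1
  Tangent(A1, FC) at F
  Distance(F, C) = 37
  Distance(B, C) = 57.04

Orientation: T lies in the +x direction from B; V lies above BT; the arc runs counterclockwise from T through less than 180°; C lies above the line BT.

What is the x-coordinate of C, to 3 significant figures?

36.3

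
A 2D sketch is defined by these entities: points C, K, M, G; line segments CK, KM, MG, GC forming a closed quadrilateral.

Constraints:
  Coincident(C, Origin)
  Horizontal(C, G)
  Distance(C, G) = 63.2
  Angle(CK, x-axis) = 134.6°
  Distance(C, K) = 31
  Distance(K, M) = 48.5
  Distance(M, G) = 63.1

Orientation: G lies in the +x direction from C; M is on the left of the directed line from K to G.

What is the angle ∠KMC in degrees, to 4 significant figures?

36.42°

Checks: |KM| = 48.50 ✓; |MG| = 63.10 ✓.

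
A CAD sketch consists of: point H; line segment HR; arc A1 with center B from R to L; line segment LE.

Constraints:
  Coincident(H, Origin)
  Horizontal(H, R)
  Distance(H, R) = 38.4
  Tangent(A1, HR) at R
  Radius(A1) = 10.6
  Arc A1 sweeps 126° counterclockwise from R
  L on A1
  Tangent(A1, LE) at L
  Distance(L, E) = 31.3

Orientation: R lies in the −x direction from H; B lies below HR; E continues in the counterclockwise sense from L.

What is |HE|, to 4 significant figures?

50.93

H is at the origin; H and R share the same y with |HR| = 38.4 and R on the −x side, so R = (-38.40, 0.000). Since A1 is tangent to HR there, BR ⟂ HR, so B = R + (0, -10.6) = (-38.40, -10.60). On A1, R sits at bearing 90° from B; a 126° counterclockwise sweep puts L at bearing 216°, so L = B + 10.6·(cos 216°, sin 216°) = (-46.98, -16.83). A1 meets LE tangentially, so BL is at right angles to LE, so LE runs along (−sin 216°, cos 216°); with |LE| = 31.3, E = (-28.58, -42.15). Then |HE| = |E − H| = 50.93.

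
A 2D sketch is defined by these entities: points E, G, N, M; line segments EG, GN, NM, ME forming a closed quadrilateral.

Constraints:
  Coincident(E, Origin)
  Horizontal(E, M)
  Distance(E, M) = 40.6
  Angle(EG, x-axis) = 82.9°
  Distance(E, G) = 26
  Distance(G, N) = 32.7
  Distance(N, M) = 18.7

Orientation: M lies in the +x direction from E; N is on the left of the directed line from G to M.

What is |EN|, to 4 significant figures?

39.21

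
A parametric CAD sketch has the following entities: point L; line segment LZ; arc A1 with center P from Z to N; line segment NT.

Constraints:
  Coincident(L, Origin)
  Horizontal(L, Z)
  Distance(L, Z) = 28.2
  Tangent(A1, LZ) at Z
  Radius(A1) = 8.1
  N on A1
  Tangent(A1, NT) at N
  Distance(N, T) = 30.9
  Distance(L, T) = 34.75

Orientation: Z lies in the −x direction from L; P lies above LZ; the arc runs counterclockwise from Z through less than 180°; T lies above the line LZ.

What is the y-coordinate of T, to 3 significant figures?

33.6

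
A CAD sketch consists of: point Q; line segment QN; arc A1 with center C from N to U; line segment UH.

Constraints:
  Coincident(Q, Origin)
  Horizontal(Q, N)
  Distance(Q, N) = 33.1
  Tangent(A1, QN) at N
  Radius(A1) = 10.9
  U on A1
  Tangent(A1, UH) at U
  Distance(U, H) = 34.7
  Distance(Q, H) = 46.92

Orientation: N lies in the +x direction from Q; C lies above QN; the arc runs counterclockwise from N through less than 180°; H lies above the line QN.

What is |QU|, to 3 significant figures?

45.0

Checks: Q.y = 0.00, N.y = 0.00 ✓; |CU| = 10.90 ✓; ∠(CU, UH) = 90.00° ✓; |UH| = 34.70 ✓; |QH| = 46.92 ✓.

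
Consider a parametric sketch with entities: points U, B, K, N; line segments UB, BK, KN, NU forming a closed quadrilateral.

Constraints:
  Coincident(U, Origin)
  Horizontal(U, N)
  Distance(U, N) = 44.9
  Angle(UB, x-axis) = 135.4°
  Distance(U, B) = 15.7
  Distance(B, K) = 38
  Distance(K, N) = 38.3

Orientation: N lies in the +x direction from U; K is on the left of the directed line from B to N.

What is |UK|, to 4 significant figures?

37.22

Checks: |BK| = 38.00 ✓; |KN| = 38.30 ✓.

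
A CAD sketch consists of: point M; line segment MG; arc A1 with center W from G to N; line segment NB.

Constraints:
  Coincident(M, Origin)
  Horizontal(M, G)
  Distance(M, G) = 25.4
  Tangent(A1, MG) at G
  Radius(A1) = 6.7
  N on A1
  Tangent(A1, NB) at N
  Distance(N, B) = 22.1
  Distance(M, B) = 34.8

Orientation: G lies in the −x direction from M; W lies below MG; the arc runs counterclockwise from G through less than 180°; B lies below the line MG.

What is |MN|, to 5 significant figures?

32.722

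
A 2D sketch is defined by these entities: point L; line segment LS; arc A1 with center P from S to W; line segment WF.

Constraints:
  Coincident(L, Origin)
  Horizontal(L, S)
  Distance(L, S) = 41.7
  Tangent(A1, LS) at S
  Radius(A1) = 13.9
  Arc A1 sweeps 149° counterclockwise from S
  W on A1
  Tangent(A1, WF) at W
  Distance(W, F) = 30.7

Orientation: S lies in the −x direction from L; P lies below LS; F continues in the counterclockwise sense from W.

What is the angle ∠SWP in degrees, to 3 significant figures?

15.5°

L is at the origin; LS is horizontal with |LS| = 41.7 and S on the −x side, so S = (-41.7, 0.00). Since A1 is tangent to LS there, PS ⟂ LS, so P = S + (0, -13.9) = (-41.7, -13.9). On A1, S sits at bearing 90° from P; a 149° counterclockwise sweep puts W at bearing 239°, so W = P + 13.9·(cos 239°, sin 239°) = (-48.9, -25.8). Then cos ∠SWP = WS·WP / (|WS||WP|), giving 15.5°.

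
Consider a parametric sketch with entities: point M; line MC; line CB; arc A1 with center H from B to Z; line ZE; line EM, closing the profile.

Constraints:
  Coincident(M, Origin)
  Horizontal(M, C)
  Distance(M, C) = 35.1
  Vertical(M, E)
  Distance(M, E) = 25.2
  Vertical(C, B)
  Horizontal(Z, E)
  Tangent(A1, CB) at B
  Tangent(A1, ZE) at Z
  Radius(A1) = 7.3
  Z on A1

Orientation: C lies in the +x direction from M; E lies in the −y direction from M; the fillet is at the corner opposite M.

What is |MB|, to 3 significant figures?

39.4

M is at the origin; MC is horizontal with |MC| = 35.1 and C on the +x side, so C = (35.1, 0.00). M and E share the same x with |ME| = 25.2 and E on the −y side, so E = (0.00, -25.2). The virtual corner opposite M is at (35.1, -25.2). The tangent condition forces HB to be normal to CB and A1 meets ZE tangentially, so HZ is at right angles to ZE, with radius 7.3, so the center H sits 7.3 in from both sides at H = (27.8, -17.9). That places the tangent points at B = (35.1, -17.9) on CB and Z = (27.8, -25.2) on ZE. Then |MB| = |B − M| = 39.4.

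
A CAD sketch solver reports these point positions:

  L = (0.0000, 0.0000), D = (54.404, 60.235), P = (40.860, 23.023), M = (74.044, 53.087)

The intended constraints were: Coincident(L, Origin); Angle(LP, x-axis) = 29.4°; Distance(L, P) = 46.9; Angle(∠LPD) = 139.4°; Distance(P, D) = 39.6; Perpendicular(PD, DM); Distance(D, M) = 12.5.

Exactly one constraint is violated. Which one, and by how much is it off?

Distance(D, M) = 12.5 — off by 8.40.

L = (0.00, 0.00) ✓; LP at 29.40° ✓; |LP| = 46.90 ✓; ∠LPD = 139.4° ✓; |PD| = 39.60 ✓; ∠(PD, DM) = 90.00° ✓; |DM| = 20.90 ✗.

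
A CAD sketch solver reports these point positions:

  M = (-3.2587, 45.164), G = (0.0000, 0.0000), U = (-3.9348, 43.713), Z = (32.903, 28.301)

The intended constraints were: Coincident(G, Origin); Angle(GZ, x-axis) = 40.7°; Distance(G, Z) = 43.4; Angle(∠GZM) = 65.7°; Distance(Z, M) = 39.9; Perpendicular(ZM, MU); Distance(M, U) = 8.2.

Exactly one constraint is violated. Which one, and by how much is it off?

Distance(M, U) = 8.2 — off by 6.60.

G = (0.00, 0.00) ✓; GZ at 40.70° ✓; |GZ| = 43.40 ✓; ∠GZM = 65.70° ✓; |ZM| = 39.90 ✓; ∠(ZM, MU) = 90.02° ✓; |MU| = 1.601 ✗.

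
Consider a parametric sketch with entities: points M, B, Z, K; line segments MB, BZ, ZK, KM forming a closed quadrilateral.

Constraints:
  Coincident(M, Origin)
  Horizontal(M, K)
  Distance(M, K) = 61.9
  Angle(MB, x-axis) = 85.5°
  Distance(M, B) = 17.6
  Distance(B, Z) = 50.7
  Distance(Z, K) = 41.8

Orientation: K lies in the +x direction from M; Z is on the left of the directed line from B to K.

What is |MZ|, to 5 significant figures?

61.359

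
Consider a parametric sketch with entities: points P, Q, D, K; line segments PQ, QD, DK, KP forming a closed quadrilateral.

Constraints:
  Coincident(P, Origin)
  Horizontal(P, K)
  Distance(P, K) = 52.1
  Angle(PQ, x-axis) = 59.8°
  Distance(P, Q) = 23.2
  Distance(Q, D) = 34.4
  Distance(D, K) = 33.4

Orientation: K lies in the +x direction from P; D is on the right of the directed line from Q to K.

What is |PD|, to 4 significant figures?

24.95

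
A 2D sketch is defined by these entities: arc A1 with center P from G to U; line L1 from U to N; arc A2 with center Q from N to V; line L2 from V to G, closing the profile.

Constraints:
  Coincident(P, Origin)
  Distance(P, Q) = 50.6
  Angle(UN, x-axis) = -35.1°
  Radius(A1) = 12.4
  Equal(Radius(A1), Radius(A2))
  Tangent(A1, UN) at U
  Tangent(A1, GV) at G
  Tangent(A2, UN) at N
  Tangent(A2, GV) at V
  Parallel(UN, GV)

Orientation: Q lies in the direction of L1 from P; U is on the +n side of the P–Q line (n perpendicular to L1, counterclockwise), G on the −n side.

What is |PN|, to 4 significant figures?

52.10

Tangency of A1 to both parallel lines with radius 12.4 puts U and G at P ± 12.4·n: U = (7.130, 10.15), G = (-7.130, -10.15). Equal radii place N and V the same way about Q: N = Q + 12.4·n = (48.53, -18.95), V = Q − 12.4·n = (34.27, -39.24). Then |PN| = |N − P| = 52.10.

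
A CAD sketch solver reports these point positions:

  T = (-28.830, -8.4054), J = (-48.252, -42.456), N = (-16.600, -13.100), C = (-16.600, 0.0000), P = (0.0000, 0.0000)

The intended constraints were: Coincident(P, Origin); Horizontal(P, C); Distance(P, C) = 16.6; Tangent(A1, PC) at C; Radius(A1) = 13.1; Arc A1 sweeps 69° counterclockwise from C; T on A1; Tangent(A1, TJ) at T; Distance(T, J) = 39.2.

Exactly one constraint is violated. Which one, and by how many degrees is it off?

Tangent(A1, TJ) at T — off by 8.70°.

P = (0.00, 0.00) ✓; P.y = 0.00, C.y = 0.00 ✓; |PC| = 16.60 ✓; ∠(NC, CP) = 90.00° ✓; |NC| = 13.10 ✓; bearing(N→T) − bearing(N→C) = 69.00° ✓; |NT| = 13.10 ✓; ∠(NT, TJ) = 98.70° ✗; |TJ| = 39.20 ✓.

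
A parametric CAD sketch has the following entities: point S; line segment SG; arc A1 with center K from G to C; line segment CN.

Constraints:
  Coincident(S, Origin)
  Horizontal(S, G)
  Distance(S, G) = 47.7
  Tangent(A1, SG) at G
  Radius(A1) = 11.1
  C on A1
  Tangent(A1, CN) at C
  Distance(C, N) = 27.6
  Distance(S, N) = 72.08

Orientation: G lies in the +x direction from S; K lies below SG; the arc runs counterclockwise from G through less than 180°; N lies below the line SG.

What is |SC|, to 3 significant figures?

45.0

S is at the origin; S and G share the same y with |SG| = 47.7 and G on the +x side, so G = (47.7, 0.00). A1 meets SG tangentially, so KG is at right angles to SG, so K = G + (0, -11.1) = (47.7, -11.1). Since KC ⟂ CN (tangency), |KN| = √(11.1² + 27.6²) = 29.7 regardless of where C sits on A1. So N lies on both circle(S, 72.08) and circle(K, 29.7); the below-SG intersection is N = (61.6, -37.4). C is the foot of the tangent from N: C = (40.5, -19.6).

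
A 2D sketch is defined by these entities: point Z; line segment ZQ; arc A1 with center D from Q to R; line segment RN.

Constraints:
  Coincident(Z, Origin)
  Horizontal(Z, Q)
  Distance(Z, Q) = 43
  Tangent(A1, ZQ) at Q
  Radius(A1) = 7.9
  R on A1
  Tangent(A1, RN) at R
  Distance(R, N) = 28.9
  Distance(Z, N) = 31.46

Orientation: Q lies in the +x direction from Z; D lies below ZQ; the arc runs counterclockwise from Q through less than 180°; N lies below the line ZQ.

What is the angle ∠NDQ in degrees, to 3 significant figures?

126°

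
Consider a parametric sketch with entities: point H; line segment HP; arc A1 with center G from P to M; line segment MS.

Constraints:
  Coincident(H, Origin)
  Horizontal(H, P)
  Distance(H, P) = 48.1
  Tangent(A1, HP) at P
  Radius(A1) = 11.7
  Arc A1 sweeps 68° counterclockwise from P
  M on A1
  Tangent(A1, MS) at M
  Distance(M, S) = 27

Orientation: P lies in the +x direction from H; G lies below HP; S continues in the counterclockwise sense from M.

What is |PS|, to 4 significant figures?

38.55

H is at the origin; H and P share the same y with |HP| = 48.1 and P on the +x side, so P = (48.10, 0.000). A1 meets HP tangentially, so GP is at right angles to HP, so G = P + (0, -11.7) = (48.10, -11.70). On A1, P sits at bearing 90° from G; a 68° counterclockwise sweep puts M at bearing 158°, so M = G + 11.7·(cos 158°, sin 158°) = (37.25, -7.317). Tangency of A1 to MS means the radius GM is perpendicular to MS, so MS runs along (−sin 158°, cos 158°); with |MS| = 27.0, S = (27.14, -32.35). Then |PS| = |S − P| = 38.55.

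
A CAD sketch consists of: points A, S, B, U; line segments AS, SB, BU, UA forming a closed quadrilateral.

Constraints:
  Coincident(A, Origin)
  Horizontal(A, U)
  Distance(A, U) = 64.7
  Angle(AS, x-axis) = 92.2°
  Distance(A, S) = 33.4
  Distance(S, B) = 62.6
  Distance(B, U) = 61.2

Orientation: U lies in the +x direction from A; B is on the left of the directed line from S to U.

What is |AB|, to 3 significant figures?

81.8

A is at the origin; A and U share the same y with |AU| = 64.7 and U in +x, so U = (64.7, 0). AS runs at 92.2° with |AS| = 33.4, so S = (-1.28, 33.4). B is determined by |SB| = 62.6 and |BU| = 61.2 together: it lies at the intersection of circle(S, 62.6) and circle(U, 61.2). With |SU| = 73.9, the foot of the radical line on SU is 38.1 from S and the perpendicular offset is √(62.6² − 38.1²) = 49.6. Taking the left-of-SU solution: B = (55.2, 60.5).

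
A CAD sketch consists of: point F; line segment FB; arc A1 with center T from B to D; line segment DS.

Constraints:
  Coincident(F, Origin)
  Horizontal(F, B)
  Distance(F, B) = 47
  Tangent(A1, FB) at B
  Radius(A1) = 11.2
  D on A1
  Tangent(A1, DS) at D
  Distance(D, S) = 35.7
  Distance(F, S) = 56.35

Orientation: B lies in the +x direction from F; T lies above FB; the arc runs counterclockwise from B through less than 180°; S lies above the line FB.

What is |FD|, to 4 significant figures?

58.57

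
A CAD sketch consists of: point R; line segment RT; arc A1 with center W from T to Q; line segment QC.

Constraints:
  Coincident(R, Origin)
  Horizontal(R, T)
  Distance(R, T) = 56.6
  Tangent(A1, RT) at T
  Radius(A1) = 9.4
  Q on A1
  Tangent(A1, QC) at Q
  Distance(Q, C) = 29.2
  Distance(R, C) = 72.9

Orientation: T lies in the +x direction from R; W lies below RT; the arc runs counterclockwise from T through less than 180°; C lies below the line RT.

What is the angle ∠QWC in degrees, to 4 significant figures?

72.16°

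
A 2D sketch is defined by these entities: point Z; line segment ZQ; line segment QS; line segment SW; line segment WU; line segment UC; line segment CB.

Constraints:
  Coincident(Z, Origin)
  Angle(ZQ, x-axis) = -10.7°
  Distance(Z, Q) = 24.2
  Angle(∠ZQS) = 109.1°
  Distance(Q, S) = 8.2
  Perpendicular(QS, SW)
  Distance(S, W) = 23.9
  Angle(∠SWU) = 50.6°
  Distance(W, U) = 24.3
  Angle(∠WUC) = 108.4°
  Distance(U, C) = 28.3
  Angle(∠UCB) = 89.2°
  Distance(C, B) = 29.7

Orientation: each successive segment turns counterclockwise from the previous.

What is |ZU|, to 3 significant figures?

14.6

Z is at the origin; ZQ runs at -10.7° with length 24.2, so Q = (23.8, -4.49). ∠ZQS = 109.1° gives QS at 60.2° from the x-axis; with |QS| = 8.2, S = (27.9, 2.62). QS ⟂ SW, so SW runs at 150°; with |SW| = 23.9, W = (7.11, 14.5). ∠SWU = 50.6° gives WU at -80.4° from the x-axis; with |WU| = 24.3, U = (11.2, -9.46). Then |ZU| = |U − Z| = 14.6.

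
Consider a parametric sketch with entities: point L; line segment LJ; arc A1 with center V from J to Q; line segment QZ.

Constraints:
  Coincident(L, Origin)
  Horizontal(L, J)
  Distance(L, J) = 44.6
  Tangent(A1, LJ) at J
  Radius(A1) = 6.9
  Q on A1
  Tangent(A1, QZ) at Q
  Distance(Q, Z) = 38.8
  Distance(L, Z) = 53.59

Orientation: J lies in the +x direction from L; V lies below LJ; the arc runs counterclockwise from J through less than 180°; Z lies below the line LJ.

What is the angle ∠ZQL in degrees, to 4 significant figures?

88.16°

Checks: |VQ| = 6.900 ✓; ∠(VQ, QZ) = 90.00° ✓; |QZ| = 38.80 ✓; |LZ| = 53.59 ✓.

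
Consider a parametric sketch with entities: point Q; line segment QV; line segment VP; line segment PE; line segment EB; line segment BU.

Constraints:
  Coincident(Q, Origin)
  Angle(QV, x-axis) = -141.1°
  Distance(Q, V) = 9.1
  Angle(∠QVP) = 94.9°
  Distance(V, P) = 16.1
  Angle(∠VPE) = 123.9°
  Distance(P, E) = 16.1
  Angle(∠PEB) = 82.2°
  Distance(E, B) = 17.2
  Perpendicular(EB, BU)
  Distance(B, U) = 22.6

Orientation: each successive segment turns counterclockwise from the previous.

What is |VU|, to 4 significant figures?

0.7059

Q is at the origin; QV runs at -141.1° with length 9.1, so V = (-7.082, -5.714). ∠QVP = 94.9° gives VP at -56.00° from the x-axis; with |VP| = 16.1, P = (1.921, -19.06). ∠VPE = 123.9° gives PE at 0.1000° from the x-axis; with |PE| = 16.1, E = (18.02, -19.03). ∠PEB = 82.2° gives EB at 97.90° from the x-axis; with |EB| = 17.2, B = (15.66, -1.997). EB is perpendicular to BU, so BU runs at -172.1°; with |BU| = 22.6, U = (-6.729, -5.103). Then |VU| = |U − V| = 0.7059.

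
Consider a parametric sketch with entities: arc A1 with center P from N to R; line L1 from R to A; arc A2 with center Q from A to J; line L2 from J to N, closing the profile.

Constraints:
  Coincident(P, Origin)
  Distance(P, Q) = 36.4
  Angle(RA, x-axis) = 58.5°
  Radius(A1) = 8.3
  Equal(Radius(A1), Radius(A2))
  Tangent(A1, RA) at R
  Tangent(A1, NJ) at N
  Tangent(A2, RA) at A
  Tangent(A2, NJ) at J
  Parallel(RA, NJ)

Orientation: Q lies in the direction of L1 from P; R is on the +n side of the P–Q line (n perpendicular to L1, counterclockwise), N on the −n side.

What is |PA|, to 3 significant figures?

37.3

The slot axis is L1's direction at 58.5°, so u = (cos 58.5°, sin 58.5°) = (0.522, 0.853) and n = (−sin 58.5°, cos 58.5°) = (-0.853, 0.522). P is at the origin and Q lies 36.4 along u from P, so Q = 36.4·u = (19.0, 31.0). Tangency of A1 to both parallel lines with radius 8.3 puts R and N at P ± 8.3·n: R = (-7.08, 4.34), N = (7.08, -4.34). Equal radii place A and J the same way about Q: A = Q + 8.3·n = (11.9, 35.4), J = Q − 8.3·n = (26.1, 26.7). Then |PA| = |A − P| = 37.3.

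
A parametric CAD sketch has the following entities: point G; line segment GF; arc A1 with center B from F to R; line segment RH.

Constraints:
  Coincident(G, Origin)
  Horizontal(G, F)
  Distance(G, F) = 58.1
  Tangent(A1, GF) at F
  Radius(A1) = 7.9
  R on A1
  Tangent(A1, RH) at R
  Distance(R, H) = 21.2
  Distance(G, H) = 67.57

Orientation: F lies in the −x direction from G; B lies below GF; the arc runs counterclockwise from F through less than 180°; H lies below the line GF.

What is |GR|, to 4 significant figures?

66.48

Checks: G.y = 0.00, F.y = 0.00 ✓; |BF| = 7.900 ✓; |BR| = 7.900 ✓; ∠(BR, RH) = 90.00° ✓; |RH| = 21.20 ✓; |GH| = 67.57 ✓.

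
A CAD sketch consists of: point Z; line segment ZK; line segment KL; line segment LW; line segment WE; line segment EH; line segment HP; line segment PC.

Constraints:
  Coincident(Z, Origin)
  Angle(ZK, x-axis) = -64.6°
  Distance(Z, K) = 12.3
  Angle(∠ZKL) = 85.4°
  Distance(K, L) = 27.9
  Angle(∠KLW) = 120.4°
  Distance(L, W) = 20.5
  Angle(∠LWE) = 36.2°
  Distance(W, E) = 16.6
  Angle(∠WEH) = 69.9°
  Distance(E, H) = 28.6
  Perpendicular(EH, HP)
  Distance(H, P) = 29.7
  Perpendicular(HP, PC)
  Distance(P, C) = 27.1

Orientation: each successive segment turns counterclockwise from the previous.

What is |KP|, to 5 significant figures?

65.169

Z is at the origin; ZK runs at -64.6° with length 12.3, so K = (5.2759, -11.111). ∠ZKL = 85.4° gives KL at 30.000° from the x-axis; with |KL| = 27.9, L = (29.438, 2.8390). ∠KLW = 120.4° gives LW at 89.600° from the x-axis; with |LW| = 20.5, W = (29.581, 23.338). ∠LWE = 36.2° gives WE at -126.60° from the x-axis; with |WE| = 16.6, E = (19.684, 10.012). ∠WEH = 69.9° gives EH at -16.500° from the x-axis; with |EH| = 28.6, H = (47.106, 1.8889). EH ⟂ HP, so HP runs at 73.500°; with |HP| = 29.7, P = (55.541, 30.366). Then |KP| = |P − K| = 65.169.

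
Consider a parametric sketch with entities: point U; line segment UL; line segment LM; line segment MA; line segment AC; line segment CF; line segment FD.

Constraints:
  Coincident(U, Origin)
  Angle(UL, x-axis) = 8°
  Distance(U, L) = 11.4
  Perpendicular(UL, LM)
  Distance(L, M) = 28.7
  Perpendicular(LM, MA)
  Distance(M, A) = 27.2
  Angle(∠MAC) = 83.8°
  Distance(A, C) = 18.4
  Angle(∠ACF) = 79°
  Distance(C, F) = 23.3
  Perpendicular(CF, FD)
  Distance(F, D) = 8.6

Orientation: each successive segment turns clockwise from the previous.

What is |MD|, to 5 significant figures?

6.3548

U is at the origin; UL runs at 8.0° with length 11.4, so L = (11.289, 1.5866). UL is perpendicular to LM, so LM runs at -82.000°; with |LM| = 28.7, M = (15.283, -26.834). LM ⟂ MA, so MA runs at -172.00°; with |MA| = 27.2, A = (-11.652, -30.620). ∠MAC = 83.8° gives AC at 91.800° from the x-axis; with |AC| = 18.4, C = (-12.230, -12.229). ∠ACF = 79.0° gives CF at -9.2000° from the x-axis; with |CF| = 23.3, F = (10.770, -15.954). The perpendicularity gives FD at right angles to CF, so FD runs at -99.200°; with |FD| = 8.6, D = (9.3954, -24.443). Then |MD| = |D − M| = 6.3548.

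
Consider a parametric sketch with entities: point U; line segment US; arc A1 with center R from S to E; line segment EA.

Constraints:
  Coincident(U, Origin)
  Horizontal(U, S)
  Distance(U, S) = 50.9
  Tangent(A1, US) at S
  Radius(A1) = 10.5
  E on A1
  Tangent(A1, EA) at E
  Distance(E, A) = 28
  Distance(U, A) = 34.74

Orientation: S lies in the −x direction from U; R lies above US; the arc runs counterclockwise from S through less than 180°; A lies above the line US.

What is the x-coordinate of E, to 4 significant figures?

-43.01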